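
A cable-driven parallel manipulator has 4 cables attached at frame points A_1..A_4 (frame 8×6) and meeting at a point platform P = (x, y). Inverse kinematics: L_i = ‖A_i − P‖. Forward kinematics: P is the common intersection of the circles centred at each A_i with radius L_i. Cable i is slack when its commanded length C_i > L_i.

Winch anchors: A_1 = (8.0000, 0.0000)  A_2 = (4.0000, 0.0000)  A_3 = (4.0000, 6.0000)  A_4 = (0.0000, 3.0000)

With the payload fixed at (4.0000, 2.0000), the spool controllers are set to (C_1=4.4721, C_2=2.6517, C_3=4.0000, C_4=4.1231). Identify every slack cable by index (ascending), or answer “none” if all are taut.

2

i=1: geometric 4.4721 vs commanded 4.4721 ⇒ taut
i=2: geometric 2.0000 vs commanded 2.6517 ⇒ slack
i=3: geometric 4.0000 vs commanded 4.0000 ⇒ taut
i=4: geometric 4.1231 vs commanded 4.1231 ⇒ taut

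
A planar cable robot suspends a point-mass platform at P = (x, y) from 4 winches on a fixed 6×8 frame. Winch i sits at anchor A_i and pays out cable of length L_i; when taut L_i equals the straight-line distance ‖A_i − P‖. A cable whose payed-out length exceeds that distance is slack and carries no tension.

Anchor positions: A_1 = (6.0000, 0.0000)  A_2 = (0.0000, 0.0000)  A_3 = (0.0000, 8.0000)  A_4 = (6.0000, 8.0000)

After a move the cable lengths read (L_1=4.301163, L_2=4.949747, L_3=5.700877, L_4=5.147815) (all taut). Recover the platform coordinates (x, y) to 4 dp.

circle eqns → linear via eq_j − eq_1; set c_j = A_j·A_j − L_j²
c_1 = 36.0000+0.0000−18.5000 = 17.5000
12.0000·x + 0.0000·y = c_1−c_2 = 42.0000
12.0000·x − 16.0000·y = c_1−c_3 = -14.0000
0.0000·x − 16.0000·y = c_1−c_4 = -56.0000
solve first two rows → x=3.5000, y=3.5000
check cable 4: ‖A_4−P‖² = 26.5000 ≈ L_4² = 26.5000 ✓

(3.5000, 3.5000)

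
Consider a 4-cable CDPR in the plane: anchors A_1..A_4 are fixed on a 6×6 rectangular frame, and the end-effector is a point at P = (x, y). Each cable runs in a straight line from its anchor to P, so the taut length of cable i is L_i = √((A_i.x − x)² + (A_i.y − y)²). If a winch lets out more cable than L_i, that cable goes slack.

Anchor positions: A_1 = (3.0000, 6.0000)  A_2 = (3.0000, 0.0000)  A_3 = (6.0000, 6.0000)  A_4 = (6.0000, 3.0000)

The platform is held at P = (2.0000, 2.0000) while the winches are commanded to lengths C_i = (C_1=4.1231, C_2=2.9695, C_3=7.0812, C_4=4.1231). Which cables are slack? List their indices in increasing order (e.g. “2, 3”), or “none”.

i=1: geometric 4.1231 vs commanded 4.1231 ⇒ taut
i=2: geometric 2.2361 vs commanded 2.9695 ⇒ slack
i=3: geometric 5.6569 vs commanded 7.0812 ⇒ slack
i=4: geometric 4.1231 vs commanded 4.1231 ⇒ taut

2, 3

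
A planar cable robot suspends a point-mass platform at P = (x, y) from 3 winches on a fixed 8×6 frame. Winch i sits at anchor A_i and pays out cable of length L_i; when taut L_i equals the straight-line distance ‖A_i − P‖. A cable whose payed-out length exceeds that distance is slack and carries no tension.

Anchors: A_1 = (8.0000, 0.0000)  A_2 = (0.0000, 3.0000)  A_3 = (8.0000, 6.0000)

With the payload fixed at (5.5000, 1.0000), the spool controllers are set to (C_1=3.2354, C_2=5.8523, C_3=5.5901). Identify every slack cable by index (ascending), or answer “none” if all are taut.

i=1: geometric 2.6926 vs commanded 3.2354 ⇒ slack
i=2: geometric 5.8523 vs commanded 5.8523 ⇒ taut
i=3: geometric 5.5902 vs commanded 5.5901 ⇒ taut

1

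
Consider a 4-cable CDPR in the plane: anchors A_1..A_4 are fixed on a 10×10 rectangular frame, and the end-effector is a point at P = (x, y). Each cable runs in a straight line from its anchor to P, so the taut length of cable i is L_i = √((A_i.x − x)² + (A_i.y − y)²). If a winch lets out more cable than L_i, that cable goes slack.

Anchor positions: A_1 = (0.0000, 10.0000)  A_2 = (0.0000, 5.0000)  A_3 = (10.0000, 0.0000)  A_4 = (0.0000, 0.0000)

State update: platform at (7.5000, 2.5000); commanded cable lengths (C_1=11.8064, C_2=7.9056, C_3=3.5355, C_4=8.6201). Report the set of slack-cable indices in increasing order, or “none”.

1, 4

i=1: geometric 10.6066 vs commanded 11.8064 ⇒ slack
i=2: geometric 7.9057 vs commanded 7.9056 ⇒ taut
i=3: geometric 3.5355 vs commanded 3.5355 ⇒ taut
i=4: geometric 7.9057 vs commanded 8.6201 ⇒ slack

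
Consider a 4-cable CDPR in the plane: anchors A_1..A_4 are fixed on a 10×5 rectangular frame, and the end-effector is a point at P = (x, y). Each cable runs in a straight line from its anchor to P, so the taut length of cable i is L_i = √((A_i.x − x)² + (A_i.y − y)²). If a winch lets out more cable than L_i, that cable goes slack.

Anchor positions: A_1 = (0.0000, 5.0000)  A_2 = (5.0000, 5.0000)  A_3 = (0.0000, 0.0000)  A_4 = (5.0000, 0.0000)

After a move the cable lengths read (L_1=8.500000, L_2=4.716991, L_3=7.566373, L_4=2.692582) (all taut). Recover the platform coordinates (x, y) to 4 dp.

expand ‖A_i−P‖²=L_i² and subtract eq 1 (q_i ≔ ‖A_i‖²−L_i²)
q_1 = 0.0000+25.0000−72.2500 = -47.2500
eq1−eq2 → [-10.0000  0.0000]·P = -75.0000
eq1−eq3 → [0.0000  10.0000]·P = 10.0000
eq1−eq4 → [-10.0000  10.0000]·P = -65.0000
2×2 solve → P = (7.5000, 1.0000)
check cable 4: ‖A_4−P‖² = 7.2500 ≈ L_4² = 7.2500 ✓

(7.5000, 1.0000)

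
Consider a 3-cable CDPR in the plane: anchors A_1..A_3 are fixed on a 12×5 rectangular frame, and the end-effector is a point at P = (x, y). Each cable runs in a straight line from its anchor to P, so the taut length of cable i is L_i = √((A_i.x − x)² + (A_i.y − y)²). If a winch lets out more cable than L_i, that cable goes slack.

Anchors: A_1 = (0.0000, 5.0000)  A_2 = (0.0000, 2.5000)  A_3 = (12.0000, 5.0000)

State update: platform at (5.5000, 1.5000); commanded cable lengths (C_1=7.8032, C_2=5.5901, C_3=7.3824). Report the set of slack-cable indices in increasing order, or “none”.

cable 1: √((-5.5000)²+(3.5000)²)=6.5192, C_1=7.8032: slack
cable 2: √((-5.5000)²+(1.0000)²)=5.5902, C_2=5.5901: taut
cable 3: √((6.5000)²+(3.5000)²)=7.3824, C_3=7.3824: taut

1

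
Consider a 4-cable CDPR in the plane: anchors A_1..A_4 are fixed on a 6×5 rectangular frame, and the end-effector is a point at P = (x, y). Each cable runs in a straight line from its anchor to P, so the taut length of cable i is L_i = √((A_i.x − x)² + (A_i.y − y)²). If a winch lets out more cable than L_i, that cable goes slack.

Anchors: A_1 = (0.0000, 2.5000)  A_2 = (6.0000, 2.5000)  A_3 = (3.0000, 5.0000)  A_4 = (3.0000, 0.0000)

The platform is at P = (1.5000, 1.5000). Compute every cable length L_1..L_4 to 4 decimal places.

(1.8028, 4.6098, 3.8079, 2.1213)

cable 1: Δx=-1.5000, Δy=1.0000; L_1 = √(Δx²+Δy²) = 1.8028
cable 2: Δx=4.5000, Δy=1.0000; L_2 = √(Δx²+Δy²) = 4.6098
cable 3: Δx=1.5000, Δy=3.5000; L_3 = √(Δx²+Δy²) = 3.8079
cable 4: Δx=1.5000, Δy=-1.5000; L_4 = √(Δx²+Δy²) = 2.1213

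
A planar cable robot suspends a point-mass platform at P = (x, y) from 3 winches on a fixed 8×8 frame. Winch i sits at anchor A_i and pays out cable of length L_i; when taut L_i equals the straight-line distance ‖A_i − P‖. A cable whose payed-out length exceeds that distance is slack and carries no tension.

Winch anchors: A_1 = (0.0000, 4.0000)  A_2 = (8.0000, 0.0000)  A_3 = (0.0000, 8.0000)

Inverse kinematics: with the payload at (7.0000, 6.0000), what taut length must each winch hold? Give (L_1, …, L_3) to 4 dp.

L_1 = √((0.0000−7.0000)² + (4.0000−6.0000)²) = 7.2801
L_2 = √((8.0000−7.0000)² + (0.0000−6.0000)²) = 6.0828
L_3 = √((0.0000−7.0000)² + (8.0000−6.0000)²) = 7.2801

(7.2801, 6.0828, 7.2801)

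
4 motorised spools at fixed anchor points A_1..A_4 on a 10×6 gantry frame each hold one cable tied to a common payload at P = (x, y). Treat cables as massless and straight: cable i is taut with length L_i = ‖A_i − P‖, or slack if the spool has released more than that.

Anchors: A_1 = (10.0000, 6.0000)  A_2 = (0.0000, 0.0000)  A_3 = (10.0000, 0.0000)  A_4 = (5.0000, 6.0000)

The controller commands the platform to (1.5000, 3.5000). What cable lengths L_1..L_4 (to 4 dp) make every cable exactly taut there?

L_1: Δ = A_1−P = (8.5000, 2.5000) → ‖Δ‖ = √78.5000 = 8.8600
L_2: Δ = A_2−P = (-1.5000, -3.5000) → ‖Δ‖ = √14.5000 = 3.8079
L_3: Δ = A_3−P = (8.5000, -3.5000) → ‖Δ‖ = √84.5000 = 9.1924
L_4: Δ = A_4−P = (3.5000, 2.5000) → ‖Δ‖ = √18.5000 = 4.3012

(8.8600, 3.8079, 9.1924, 4.3012)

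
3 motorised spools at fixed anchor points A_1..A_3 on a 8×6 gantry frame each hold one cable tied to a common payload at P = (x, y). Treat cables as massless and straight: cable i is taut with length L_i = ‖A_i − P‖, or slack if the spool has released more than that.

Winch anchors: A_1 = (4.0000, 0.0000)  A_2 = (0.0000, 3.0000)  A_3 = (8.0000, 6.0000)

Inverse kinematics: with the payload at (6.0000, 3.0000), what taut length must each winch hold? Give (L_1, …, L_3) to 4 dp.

L_1 = √((4.0000−6.0000)² + (0.0000−3.0000)²) = 3.6056
L_2 = √((0.0000−6.0000)² + (3.0000−3.0000)²) = 6.0000
L_3 = √((8.0000−6.0000)² + (6.0000−3.0000)²) = 3.6056

(3.6056, 6.0000, 3.6056)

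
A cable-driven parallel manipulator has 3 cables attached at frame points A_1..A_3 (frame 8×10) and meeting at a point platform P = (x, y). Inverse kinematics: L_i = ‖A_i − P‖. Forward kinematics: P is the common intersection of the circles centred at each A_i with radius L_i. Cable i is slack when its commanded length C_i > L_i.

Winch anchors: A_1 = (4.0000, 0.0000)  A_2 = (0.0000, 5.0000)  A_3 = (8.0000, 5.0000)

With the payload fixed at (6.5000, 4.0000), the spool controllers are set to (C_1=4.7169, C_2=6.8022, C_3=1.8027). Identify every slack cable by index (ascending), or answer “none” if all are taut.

2

cable 1: L_1 = ‖A_1−P‖ = 4.7170;  C_1 = 4.7169 → taut
cable 2: L_2 = ‖A_2−P‖ = 6.5765;  C_2 = 6.8022 → slack
cable 3: L_3 = ‖A_3−P‖ = 1.8028;  C_3 = 1.8027 → taut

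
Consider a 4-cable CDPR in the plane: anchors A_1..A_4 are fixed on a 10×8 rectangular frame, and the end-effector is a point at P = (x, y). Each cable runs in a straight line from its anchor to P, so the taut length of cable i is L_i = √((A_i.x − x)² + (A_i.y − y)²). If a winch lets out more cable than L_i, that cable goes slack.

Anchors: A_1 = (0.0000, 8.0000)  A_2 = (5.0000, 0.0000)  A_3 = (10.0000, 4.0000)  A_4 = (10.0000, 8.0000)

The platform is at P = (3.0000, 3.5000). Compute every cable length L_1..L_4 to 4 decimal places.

(5.4083, 4.0311, 7.0178, 8.3217)

cable 1: Δx=-3.0000, Δy=4.5000; L_1 = √(Δx²+Δy²) = 5.4083
cable 2: Δx=2.0000, Δy=-3.5000; L_2 = √(Δx²+Δy²) = 4.0311
cable 3: Δx=7.0000, Δy=0.5000; L_3 = √(Δx²+Δy²) = 7.0178
cable 4: Δx=7.0000, Δy=4.5000; L_4 = √(Δx²+Δy²) = 8.3217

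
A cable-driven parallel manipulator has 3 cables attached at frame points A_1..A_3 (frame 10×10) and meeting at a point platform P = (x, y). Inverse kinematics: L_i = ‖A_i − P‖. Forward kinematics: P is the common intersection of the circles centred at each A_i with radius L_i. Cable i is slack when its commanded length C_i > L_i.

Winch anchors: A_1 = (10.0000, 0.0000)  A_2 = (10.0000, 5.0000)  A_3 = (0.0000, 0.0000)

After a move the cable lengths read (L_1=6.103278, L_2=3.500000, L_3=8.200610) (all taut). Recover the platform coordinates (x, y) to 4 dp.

each cable: (A_i−P)·(A_i−P) = L_i²; let q_i = ‖A_i‖²−L_i²
q_1 = 100.0000+0.0000−37.2500 = 62.7500
row 1: 0.0000x − 10.0000y = -50.0000  (q_2=112.7500)
row 2: 20.0000x + 0.0000y = 130.0000  (q_3=-67.2500)
Cramer on rows 1–2 → x = 6.5000, y = 5.0000

(6.5000, 5.0000)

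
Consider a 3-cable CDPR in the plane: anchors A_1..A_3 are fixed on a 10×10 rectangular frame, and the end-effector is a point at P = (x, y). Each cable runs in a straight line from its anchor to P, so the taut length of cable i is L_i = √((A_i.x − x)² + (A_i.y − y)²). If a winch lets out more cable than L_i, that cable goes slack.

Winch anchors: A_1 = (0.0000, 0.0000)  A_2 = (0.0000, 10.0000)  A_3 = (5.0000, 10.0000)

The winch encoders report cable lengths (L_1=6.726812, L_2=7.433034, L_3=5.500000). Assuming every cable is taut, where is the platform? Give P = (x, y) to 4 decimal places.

circle eqns → linear via eq_j − eq_1; set c_j = A_j·A_j − L_j²
c_1 = 0.0000+0.0000−45.2500 = -45.2500
0.0000·x − 20.0000·y = c_1−c_2 = -90.0000
-10.0000·x − 20.0000·y = c_1−c_3 = -140.0000
solve first two rows → x=5.0000, y=4.5000

(5.0000, 4.5000)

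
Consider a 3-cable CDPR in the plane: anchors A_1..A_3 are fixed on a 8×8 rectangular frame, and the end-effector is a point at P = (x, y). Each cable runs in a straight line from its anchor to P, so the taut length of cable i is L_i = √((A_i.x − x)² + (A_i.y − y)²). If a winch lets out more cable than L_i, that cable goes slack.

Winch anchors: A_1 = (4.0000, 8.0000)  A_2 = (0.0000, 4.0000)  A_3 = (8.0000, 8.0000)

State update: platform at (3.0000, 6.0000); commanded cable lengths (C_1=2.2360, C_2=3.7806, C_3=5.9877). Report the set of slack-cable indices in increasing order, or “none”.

cable 1: √((1.0000)²+(2.0000)²)=2.2361, C_1=2.2360: taut
cable 2: √((-3.0000)²+(-2.0000)²)=3.6056, C_2=3.7806: slack
cable 3: √((5.0000)²+(2.0000)²)=5.3852, C_3=5.9877: slack

2, 3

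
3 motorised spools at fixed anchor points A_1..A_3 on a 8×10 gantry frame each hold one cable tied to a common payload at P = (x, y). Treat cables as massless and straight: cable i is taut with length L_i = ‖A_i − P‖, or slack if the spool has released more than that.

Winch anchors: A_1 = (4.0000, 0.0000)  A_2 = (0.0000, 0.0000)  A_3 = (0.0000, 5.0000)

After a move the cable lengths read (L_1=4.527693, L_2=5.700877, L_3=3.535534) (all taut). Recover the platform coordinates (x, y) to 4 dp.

(3.5000, 4.5000)

each cable: (A_i−P)·(A_i−P) = L_i²; let q_i = ‖A_i‖²−L_i²
q_1 = 16.0000+0.0000−20.5000 = -4.5000
row 1: 8.0000x + 0.0000y = 28.0000  (q_2=-32.5000)
row 2: 8.0000x − 10.0000y = -17.0000  (q_3=12.5000)
Cramer on rows 1–2 → x = 3.5000, y = 4.5000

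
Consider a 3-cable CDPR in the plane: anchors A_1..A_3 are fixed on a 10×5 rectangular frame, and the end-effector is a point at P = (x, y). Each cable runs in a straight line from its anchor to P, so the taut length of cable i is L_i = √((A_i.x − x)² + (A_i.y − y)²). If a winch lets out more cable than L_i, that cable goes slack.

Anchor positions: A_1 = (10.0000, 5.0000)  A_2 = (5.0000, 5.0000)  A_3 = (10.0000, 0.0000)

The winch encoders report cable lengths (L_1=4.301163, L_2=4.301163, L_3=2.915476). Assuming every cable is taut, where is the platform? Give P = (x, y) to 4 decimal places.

(7.5000, 1.5000)

expand ‖A_i−P‖²=L_i² and subtract eq 1 (c_i ≔ ‖A_i‖²−L_i²)
c_1 = 100.0000+25.0000−18.5000 = 106.5000
eq1−eq2 → [10.0000  0.0000]·P = 75.0000
eq1−eq3 → [0.0000  10.0000]·P = 15.0000
2×2 solve → P = (7.5000, 1.5000)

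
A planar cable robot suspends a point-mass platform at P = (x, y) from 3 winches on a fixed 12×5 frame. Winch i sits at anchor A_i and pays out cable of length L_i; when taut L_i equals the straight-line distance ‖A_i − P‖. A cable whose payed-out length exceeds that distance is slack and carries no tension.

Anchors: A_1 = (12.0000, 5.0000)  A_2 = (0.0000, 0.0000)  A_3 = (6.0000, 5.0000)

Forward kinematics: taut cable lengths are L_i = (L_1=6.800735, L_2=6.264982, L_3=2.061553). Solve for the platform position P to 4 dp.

circle eqns → linear via eq_j − eq_1; set c_j = A_j·A_j − L_j²
c_1 = 144.0000+25.0000−46.2500 = 122.7500
24.0000·x + 10.0000·y = c_1−c_2 = 162.0000
12.0000·x + 0.0000·y = c_1−c_3 = 66.0000
solve first two rows → x=5.5000, y=3.0000

(5.5000, 3.0000)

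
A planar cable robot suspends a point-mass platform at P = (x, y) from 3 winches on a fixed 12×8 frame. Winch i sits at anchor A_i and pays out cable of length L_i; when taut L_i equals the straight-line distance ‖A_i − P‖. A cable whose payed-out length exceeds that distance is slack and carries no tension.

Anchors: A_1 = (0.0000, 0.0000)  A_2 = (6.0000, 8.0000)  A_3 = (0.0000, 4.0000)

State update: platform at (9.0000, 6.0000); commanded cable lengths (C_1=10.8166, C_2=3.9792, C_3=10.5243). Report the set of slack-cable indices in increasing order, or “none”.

2, 3

i=1: geometric 10.8167 vs commanded 10.8166 ⇒ taut
i=2: geometric 3.6056 vs commanded 3.9792 ⇒ slack
i=3: geometric 9.2195 vs commanded 10.5243 ⇒ slack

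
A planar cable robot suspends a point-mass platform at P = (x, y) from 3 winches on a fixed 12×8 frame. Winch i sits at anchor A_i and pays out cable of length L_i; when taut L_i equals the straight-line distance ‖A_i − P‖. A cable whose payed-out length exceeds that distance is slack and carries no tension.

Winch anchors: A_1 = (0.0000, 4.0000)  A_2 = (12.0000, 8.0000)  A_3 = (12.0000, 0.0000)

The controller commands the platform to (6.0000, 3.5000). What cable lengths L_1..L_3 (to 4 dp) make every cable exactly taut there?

(6.0208, 7.5000, 6.9462)

L_1 = √((0.0000−6.0000)² + (4.0000−3.5000)²) = 6.0208
L_2 = √((12.0000−6.0000)² + (8.0000−3.5000)²) = 7.5000
L_3 = √((12.0000−6.0000)² + (0.0000−3.5000)²) = 6.9462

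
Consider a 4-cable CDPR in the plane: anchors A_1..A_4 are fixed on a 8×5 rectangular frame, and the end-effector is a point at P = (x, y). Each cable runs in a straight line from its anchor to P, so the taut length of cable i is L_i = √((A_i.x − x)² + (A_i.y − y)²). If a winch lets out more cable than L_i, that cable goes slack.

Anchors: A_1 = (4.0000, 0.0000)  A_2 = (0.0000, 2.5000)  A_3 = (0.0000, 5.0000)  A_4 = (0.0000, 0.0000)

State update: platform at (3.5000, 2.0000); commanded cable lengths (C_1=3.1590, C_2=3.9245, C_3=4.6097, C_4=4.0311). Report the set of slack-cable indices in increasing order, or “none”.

cable 1: √((0.5000)²+(-2.0000)²)=2.0616, C_1=3.1590: slack
cable 2: √((-3.5000)²+(0.5000)²)=3.5355, C_2=3.9245: slack
cable 3: √((-3.5000)²+(3.0000)²)=4.6098, C_3=4.6097: taut
cable 4: √((-3.5000)²+(-2.0000)²)=4.0311, C_4=4.0311: taut

1, 2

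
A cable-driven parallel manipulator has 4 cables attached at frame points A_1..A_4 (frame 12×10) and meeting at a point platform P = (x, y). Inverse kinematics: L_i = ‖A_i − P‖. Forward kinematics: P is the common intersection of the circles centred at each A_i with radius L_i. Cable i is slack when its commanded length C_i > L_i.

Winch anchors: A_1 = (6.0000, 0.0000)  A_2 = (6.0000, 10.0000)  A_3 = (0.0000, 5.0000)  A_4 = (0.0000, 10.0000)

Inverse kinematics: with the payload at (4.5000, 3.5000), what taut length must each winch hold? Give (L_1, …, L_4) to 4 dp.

L_1 = √((6.0000−4.5000)² + (0.0000−3.5000)²) = 3.8079
L_2 = √((6.0000−4.5000)² + (10.0000−3.5000)²) = 6.6708
L_3 = √((0.0000−4.5000)² + (5.0000−3.5000)²) = 4.7434
L_4 = √((0.0000−4.5000)² + (10.0000−3.5000)²) = 7.9057

(3.8079, 6.6708, 4.7434, 7.9057)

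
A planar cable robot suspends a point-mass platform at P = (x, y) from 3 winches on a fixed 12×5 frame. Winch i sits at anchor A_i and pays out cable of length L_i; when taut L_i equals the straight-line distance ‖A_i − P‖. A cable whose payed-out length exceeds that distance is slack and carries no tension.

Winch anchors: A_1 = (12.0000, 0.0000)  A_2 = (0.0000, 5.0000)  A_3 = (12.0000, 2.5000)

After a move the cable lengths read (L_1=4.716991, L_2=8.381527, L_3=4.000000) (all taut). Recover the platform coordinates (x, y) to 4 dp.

each cable: (A_i−P)·(A_i−P) = L_i²; let c_i = ‖A_i‖²−L_i²
c_1 = 144.0000+0.0000−22.2500 = 121.7500
row 1: 24.0000x − 10.0000y = 167.0000  (c_2=-45.2500)
row 2: 0.0000x − 5.0000y = -12.5000  (c_3=134.2500)
Cramer on rows 1–2 → x = 8.0000, y = 2.5000

(8.0000, 2.5000)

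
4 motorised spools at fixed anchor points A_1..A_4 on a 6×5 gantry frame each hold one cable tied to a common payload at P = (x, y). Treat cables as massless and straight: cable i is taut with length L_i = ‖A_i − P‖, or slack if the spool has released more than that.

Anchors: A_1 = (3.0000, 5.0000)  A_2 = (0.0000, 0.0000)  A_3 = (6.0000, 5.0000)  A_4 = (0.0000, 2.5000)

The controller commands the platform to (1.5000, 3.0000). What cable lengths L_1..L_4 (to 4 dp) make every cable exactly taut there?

(2.5000, 3.3541, 4.9244, 1.5811)

L_1 = √((3.0000−1.5000)² + (5.0000−3.0000)²) = 2.5000
L_2 = √((0.0000−1.5000)² + (0.0000−3.0000)²) = 3.3541
L_3 = √((6.0000−1.5000)² + (5.0000−3.0000)²) = 4.9244
L_4 = √((0.0000−1.5000)² + (2.5000−3.0000)²) = 1.5811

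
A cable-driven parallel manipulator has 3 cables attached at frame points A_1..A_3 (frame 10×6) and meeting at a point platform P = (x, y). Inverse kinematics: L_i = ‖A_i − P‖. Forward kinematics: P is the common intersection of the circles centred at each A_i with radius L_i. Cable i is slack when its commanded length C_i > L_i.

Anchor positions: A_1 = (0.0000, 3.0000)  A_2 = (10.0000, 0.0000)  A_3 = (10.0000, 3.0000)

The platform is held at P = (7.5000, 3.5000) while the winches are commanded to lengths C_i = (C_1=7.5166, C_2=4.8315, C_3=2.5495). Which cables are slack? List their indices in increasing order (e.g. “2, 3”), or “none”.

i=1: geometric 7.5166 vs commanded 7.5166 ⇒ taut
i=2: geometric 4.3012 vs commanded 4.8315 ⇒ slack
i=3: geometric 2.5495 vs commanded 2.5495 ⇒ taut

2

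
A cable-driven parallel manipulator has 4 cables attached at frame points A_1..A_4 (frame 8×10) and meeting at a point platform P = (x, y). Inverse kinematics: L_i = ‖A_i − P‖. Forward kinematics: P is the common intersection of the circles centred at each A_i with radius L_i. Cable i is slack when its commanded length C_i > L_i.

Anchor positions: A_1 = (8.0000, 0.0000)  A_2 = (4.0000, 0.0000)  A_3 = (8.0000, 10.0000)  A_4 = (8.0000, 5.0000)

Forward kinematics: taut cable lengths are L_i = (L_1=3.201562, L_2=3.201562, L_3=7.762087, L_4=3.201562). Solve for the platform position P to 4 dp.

(6.0000, 2.5000)

circle eqns → linear via eq_j − eq_1; set k_j = A_j·A_j − L_j²
k_1 = 64.0000+0.0000−10.2500 = 53.7500
8.0000·x + 0.0000·y = k_1−k_2 = 48.0000
0.0000·x − 20.0000·y = k_1−k_3 = -50.0000
0.0000·x − 10.0000·y = k_1−k_4 = -25.0000
solve first two rows → x=6.0000, y=2.5000
check cable 4: ‖A_4−P‖² = 10.2500 ≈ L_4² = 10.2500 ✓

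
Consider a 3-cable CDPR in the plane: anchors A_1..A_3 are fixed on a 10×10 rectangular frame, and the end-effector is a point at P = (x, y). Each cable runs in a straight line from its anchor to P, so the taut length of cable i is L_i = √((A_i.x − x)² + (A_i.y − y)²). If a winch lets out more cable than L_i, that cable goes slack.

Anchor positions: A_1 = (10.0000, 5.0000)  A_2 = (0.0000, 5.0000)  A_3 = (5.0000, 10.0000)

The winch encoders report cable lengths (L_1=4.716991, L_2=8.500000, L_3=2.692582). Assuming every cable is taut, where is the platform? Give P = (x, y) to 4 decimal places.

expand ‖A_i−P‖²=L_i² and subtract eq 1 (k_i ≔ ‖A_i‖²−L_i²)
k_1 = 100.0000+25.0000−22.2500 = 102.7500
eq1−eq2 → [20.0000  0.0000]·P = 150.0000
eq1−eq3 → [10.0000  -10.0000]·P = -15.0000
2×2 solve → P = (7.5000, 9.0000)

(7.5000, 9.0000)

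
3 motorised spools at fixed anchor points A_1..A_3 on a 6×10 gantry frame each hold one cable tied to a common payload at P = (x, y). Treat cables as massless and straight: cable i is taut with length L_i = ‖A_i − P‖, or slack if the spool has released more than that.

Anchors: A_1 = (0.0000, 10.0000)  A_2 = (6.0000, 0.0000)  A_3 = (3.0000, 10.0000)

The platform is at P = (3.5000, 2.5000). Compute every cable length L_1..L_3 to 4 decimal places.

L_1: Δ = A_1−P = (-3.5000, 7.5000) → ‖Δ‖ = √68.5000 = 8.2765
L_2: Δ = A_2−P = (2.5000, -2.5000) → ‖Δ‖ = √12.5000 = 3.5355
L_3: Δ = A_3−P = (-0.5000, 7.5000) → ‖Δ‖ = √56.5000 = 7.5166

(8.2765, 3.5355, 7.5166)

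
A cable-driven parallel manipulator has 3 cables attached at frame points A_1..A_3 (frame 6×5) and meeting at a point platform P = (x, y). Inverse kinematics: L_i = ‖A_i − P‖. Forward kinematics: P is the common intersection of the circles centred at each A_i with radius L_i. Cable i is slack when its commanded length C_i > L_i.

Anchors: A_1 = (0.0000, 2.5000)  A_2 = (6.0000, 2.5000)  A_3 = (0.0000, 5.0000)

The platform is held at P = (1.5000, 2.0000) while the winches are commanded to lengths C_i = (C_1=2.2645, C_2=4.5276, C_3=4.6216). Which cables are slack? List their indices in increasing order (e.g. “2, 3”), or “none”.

cable 1: √((-1.5000)²+(0.5000)²)=1.5811, C_1=2.2645: slack
cable 2: √((4.5000)²+(0.5000)²)=4.5277, C_2=4.5276: taut
cable 3: √((-1.5000)²+(3.0000)²)=3.3541, C_3=4.6216: slack

1, 3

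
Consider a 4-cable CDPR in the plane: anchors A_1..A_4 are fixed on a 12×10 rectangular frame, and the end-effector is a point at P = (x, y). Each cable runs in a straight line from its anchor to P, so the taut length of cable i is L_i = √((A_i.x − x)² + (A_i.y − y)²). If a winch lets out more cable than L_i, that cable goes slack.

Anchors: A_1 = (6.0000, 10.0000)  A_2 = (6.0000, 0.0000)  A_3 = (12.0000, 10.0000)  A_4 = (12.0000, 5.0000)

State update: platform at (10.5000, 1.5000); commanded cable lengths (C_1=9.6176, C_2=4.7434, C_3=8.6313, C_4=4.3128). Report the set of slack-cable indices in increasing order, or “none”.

4

i=1: geometric 9.6177 vs commanded 9.6176 ⇒ taut
i=2: geometric 4.7434 vs commanded 4.7434 ⇒ taut
i=3: geometric 8.6313 vs commanded 8.6313 ⇒ taut
i=4: geometric 3.8079 vs commanded 4.3128 ⇒ slack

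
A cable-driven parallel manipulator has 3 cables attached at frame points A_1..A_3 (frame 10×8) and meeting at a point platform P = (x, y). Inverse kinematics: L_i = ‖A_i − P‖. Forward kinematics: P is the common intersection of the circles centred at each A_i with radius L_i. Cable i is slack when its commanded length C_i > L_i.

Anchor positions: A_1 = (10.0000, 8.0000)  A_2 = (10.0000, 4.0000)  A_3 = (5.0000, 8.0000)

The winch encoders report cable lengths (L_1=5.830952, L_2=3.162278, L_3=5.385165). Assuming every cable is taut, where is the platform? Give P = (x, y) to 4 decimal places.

circle eqns → linear via eq_j − eq_1; set c_j = A_j·A_j − L_j²
c_1 = 100.0000+64.0000−34.0000 = 130.0000
0.0000·x + 8.0000·y = c_1−c_2 = 24.0000
10.0000·x + 0.0000·y = c_1−c_3 = 70.0000
solve first two rows → x=7.0000, y=3.0000

(7.0000, 3.0000)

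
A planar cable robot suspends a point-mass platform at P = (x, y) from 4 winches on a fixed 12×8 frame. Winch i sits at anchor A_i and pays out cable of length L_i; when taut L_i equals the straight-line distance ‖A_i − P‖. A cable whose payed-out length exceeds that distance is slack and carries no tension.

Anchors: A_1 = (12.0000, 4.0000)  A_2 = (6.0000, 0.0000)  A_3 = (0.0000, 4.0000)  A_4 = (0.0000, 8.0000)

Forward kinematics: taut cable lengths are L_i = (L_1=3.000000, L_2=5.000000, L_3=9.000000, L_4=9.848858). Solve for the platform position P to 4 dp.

(9.0000, 4.0000)

each cable: (A_i−P)·(A_i−P) = L_i²; let q_i = ‖A_i‖²−L_i²
q_1 = 144.0000+16.0000−9.0000 = 151.0000
row 1: 12.0000x + 8.0000y = 140.0000  (q_2=11.0000)
row 2: 24.0000x + 0.0000y = 216.0000  (q_3=-65.0000)
row 3: 24.0000x − 8.0000y = 184.0000  (q_4=-33.0000)
Cramer on rows 1–2 → x = 9.0000, y = 4.0000
check cable 4: ‖A_4−P‖² = 97.0000 ≈ L_4² = 97.0000 ✓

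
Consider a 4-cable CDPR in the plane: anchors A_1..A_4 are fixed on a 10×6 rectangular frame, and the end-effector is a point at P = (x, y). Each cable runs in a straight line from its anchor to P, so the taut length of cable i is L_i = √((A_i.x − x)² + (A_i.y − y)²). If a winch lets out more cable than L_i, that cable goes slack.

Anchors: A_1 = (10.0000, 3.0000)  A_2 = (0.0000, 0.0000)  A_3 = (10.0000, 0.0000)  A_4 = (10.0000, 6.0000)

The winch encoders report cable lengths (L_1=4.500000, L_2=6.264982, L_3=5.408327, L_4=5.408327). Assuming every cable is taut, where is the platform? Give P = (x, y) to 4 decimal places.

(5.5000, 3.0000)

expand ‖A_i−P‖²=L_i² and subtract eq 1 (c_i ≔ ‖A_i‖²−L_i²)
c_1 = 100.0000+9.0000−20.2500 = 88.7500
eq1−eq2 → [20.0000  6.0000]·P = 128.0000
eq1−eq3 → [0.0000  6.0000]·P = 18.0000
eq1−eq4 → [0.0000  -6.0000]·P = -18.0000
2×2 solve → P = (5.5000, 3.0000)
check cable 4: ‖A_4−P‖² = 29.2500 ≈ L_4² = 29.2500 ✓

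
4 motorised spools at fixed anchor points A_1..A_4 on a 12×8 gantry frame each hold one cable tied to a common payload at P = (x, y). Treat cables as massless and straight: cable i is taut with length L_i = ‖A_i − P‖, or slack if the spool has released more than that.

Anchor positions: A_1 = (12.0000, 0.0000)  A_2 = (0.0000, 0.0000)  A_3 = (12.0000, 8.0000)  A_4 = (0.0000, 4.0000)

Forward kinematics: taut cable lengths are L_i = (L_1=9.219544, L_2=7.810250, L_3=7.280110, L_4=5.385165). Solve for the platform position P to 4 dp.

(5.0000, 6.0000)

expand ‖A_i−P‖²=L_i² and subtract eq 1 (k_i ≔ ‖A_i‖²−L_i²)
k_1 = 144.0000+0.0000−85.0000 = 59.0000
eq1−eq2 → [24.0000  0.0000]·P = 120.0000
eq1−eq3 → [0.0000  -16.0000]·P = -96.0000
eq1−eq4 → [24.0000  -8.0000]·P = 72.0000
2×2 solve → P = (5.0000, 6.0000)
check cable 4: ‖A_4−P‖² = 29.0000 ≈ L_4² = 29.0000 ✓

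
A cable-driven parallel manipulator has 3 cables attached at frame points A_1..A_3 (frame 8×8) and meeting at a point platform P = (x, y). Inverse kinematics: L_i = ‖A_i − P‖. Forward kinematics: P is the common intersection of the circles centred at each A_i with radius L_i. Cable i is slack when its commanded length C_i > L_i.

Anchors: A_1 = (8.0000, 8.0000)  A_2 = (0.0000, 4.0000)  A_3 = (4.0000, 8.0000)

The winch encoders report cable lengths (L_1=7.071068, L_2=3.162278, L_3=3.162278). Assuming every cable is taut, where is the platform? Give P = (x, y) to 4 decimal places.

circle eqns → linear via eq_j − eq_1; set q_j = A_j·A_j − L_j²
q_1 = 64.0000+64.0000−50.0000 = 78.0000
16.0000·x + 8.0000·y = q_1−q_2 = 72.0000
8.0000·x + 0.0000·y = q_1−q_3 = 8.0000
solve first two rows → x=1.0000, y=7.0000

(1.0000, 7.0000)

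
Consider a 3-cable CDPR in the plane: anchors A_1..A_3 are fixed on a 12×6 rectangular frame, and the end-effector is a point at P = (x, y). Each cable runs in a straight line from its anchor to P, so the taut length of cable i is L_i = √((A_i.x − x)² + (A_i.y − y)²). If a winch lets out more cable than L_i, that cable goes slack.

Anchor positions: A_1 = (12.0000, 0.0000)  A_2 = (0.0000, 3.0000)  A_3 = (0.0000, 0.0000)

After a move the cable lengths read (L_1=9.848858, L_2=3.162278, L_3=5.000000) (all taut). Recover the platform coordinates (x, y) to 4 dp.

(3.0000, 4.0000)

expand ‖A_i−P‖²=L_i² and subtract eq 1 (q_i ≔ ‖A_i‖²−L_i²)
q_1 = 144.0000+0.0000−97.0000 = 47.0000
eq1−eq2 → [24.0000  -6.0000]·P = 48.0000
eq1−eq3 → [24.0000  0.0000]·P = 72.0000
2×2 solve → P = (3.0000, 4.0000)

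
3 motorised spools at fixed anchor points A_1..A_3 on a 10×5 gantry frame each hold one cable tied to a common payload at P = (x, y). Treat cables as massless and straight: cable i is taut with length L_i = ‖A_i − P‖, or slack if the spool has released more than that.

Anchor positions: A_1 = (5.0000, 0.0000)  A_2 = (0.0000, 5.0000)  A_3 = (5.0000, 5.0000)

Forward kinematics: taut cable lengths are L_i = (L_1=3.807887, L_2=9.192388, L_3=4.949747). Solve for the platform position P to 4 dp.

(8.5000, 1.5000)

expand ‖A_i−P‖²=L_i² and subtract eq 1 (c_i ≔ ‖A_i‖²−L_i²)
c_1 = 25.0000+0.0000−14.5000 = 10.5000
eq1−eq2 → [10.0000  -10.0000]·P = 70.0000
eq1−eq3 → [0.0000  -10.0000]·P = -15.0000
2×2 solve → P = (8.5000, 1.5000)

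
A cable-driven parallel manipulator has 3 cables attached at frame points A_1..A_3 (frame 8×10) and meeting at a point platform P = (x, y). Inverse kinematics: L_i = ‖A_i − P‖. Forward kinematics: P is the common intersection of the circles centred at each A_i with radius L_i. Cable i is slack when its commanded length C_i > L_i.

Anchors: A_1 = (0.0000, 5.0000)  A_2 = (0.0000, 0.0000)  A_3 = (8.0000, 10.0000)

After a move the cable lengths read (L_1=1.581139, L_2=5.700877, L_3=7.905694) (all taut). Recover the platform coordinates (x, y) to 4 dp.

(1.5000, 5.5000)

circle eqns → linear via eq_j − eq_1; set k_j = A_j·A_j − L_j²
k_1 = 0.0000+25.0000−2.5000 = 22.5000
0.0000·x + 10.0000·y = k_1−k_2 = 55.0000
-16.0000·x − 10.0000·y = k_1−k_3 = -79.0000
solve first two rows → x=1.5000, y=5.5000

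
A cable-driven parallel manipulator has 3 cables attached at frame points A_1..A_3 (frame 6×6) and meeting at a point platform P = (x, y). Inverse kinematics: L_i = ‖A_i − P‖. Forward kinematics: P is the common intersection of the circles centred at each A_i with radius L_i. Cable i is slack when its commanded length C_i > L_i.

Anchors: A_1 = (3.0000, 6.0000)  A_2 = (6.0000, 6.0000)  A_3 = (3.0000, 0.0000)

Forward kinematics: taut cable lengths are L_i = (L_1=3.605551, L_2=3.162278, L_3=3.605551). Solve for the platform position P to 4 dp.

(5.0000, 3.0000)

each cable: (A_i−P)·(A_i−P) = L_i²; let k_i = ‖A_i‖²−L_i²
k_1 = 9.0000+36.0000−13.0000 = 32.0000
row 1: -6.0000x + 0.0000y = -30.0000  (k_2=62.0000)
row 2: 0.0000x + 12.0000y = 36.0000  (k_3=-4.0000)
Cramer on rows 1–2 → x = 5.0000, y = 3.0000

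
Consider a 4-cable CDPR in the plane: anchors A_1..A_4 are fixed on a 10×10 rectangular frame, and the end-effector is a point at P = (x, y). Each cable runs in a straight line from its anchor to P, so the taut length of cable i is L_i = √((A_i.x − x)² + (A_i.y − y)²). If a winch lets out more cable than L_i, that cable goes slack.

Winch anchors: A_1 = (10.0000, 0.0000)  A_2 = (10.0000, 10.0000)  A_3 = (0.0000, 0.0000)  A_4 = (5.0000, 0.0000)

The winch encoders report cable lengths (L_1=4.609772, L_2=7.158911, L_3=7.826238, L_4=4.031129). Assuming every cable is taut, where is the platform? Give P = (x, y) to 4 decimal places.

(7.0000, 3.5000)

circle eqns → linear via eq_j − eq_1; set k_j = A_j·A_j − L_j²
k_1 = 100.0000+0.0000−21.2500 = 78.7500
0.0000·x − 20.0000·y = k_1−k_2 = -70.0000
20.0000·x + 0.0000·y = k_1−k_3 = 140.0000
10.0000·x + 0.0000·y = k_1−k_4 = 70.0000
solve first two rows → x=7.0000, y=3.5000
check cable 4: ‖A_4−P‖² = 16.2500 ≈ L_4² = 16.2500 ✓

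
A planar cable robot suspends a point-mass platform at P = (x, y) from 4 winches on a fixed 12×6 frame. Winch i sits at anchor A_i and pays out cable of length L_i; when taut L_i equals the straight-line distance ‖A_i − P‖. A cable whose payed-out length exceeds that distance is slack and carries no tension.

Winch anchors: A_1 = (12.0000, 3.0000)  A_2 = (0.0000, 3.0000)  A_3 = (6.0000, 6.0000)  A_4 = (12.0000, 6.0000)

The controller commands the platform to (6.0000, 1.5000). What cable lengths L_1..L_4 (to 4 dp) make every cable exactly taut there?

L_1: Δ = A_1−P = (6.0000, 1.5000) → ‖Δ‖ = √38.2500 = 6.1847
L_2: Δ = A_2−P = (-6.0000, 1.5000) → ‖Δ‖ = √38.2500 = 6.1847
L_3: Δ = A_3−P = (0.0000, 4.5000) → ‖Δ‖ = √20.2500 = 4.5000
L_4: Δ = A_4−P = (6.0000, 4.5000) → ‖Δ‖ = √56.2500 = 7.5000

(6.1847, 6.1847, 4.5000, 7.5000)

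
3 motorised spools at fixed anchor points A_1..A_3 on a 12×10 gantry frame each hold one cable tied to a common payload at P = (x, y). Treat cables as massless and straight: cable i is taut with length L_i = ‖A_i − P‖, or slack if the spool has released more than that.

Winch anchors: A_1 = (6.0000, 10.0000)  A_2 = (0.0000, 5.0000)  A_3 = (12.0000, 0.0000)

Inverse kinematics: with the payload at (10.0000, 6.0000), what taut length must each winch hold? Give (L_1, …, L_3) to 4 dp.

(5.6569, 10.0499, 6.3246)

L_1 = √((6.0000−10.0000)² + (10.0000−6.0000)²) = 5.6569
L_2 = √((0.0000−10.0000)² + (5.0000−6.0000)²) = 10.0499
L_3 = √((12.0000−10.0000)² + (0.0000−6.0000)²) = 6.3246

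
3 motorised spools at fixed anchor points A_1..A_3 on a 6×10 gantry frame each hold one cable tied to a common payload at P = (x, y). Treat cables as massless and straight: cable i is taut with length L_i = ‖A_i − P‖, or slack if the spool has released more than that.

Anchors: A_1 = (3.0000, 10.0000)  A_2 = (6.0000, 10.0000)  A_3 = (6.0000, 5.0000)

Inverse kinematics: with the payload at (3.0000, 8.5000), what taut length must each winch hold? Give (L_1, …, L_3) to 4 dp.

(1.5000, 3.3541, 4.6098)

L_1: Δ = A_1−P = (0.0000, 1.5000) → ‖Δ‖ = √2.2500 = 1.5000
L_2: Δ = A_2−P = (3.0000, 1.5000) → ‖Δ‖ = √11.2500 = 3.3541
L_3: Δ = A_3−P = (3.0000, -3.5000) → ‖Δ‖ = √21.2500 = 4.6098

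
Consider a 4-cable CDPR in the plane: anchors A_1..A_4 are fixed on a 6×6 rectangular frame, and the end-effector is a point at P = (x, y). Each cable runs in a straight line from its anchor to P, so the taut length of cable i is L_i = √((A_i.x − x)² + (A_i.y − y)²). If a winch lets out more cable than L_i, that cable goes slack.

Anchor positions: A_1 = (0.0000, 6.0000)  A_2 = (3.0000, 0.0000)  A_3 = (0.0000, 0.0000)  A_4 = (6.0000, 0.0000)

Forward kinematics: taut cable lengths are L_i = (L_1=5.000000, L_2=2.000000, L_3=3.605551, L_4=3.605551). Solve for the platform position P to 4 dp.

expand ‖A_i−P‖²=L_i² and subtract eq 1 (c_i ≔ ‖A_i‖²−L_i²)
c_1 = 0.0000+36.0000−25.0000 = 11.0000
eq1−eq2 → [-6.0000  12.0000]·P = 6.0000
eq1−eq3 → [0.0000  12.0000]·P = 24.0000
eq1−eq4 → [-12.0000  12.0000]·P = -12.0000
2×2 solve → P = (3.0000, 2.0000)
check cable 4: ‖A_4−P‖² = 13.0000 ≈ L_4² = 13.0000 ✓

(3.0000, 2.0000)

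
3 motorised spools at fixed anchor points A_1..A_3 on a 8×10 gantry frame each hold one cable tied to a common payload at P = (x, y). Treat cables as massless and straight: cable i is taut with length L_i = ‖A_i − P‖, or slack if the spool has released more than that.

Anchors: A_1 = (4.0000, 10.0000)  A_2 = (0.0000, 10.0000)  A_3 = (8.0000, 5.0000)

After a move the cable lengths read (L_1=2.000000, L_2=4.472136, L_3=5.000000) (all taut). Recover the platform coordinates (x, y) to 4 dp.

(4.0000, 8.0000)

each cable: (A_i−P)·(A_i−P) = L_i²; let c_i = ‖A_i‖²−L_i²
c_1 = 16.0000+100.0000−4.0000 = 112.0000
row 1: 8.0000x + 0.0000y = 32.0000  (c_2=80.0000)
row 2: -8.0000x + 10.0000y = 48.0000  (c_3=64.0000)
Cramer on rows 1–2 → x = 4.0000, y = 8.0000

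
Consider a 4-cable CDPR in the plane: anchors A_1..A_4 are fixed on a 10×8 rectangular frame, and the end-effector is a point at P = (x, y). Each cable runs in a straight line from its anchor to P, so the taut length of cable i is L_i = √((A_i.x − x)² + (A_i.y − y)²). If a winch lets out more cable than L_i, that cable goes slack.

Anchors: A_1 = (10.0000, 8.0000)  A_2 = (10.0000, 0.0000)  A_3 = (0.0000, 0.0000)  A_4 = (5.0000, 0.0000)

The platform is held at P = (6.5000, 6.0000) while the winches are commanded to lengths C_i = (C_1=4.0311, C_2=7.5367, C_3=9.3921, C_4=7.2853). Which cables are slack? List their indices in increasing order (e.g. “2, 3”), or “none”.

cable 1: √((3.5000)²+(2.0000)²)=4.0311, C_1=4.0311: taut
cable 2: √((3.5000)²+(-6.0000)²)=6.9462, C_2=7.5367: slack
cable 3: √((-6.5000)²+(-6.0000)²)=8.8459, C_3=9.3921: slack
cable 4: √((-1.5000)²+(-6.0000)²)=6.1847, C_4=7.2853: slack

2, 3, 4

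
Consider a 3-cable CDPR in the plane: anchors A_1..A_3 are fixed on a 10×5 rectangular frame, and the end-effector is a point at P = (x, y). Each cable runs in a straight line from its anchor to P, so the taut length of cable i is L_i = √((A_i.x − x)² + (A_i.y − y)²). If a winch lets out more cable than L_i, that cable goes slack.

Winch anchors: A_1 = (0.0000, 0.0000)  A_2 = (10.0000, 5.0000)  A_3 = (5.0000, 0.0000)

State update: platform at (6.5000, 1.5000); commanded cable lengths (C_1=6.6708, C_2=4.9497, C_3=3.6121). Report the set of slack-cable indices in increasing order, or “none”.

3

i=1: geometric 6.6708 vs commanded 6.6708 ⇒ taut
i=2: geometric 4.9497 vs commanded 4.9497 ⇒ taut
i=3: geometric 2.1213 vs commanded 3.6121 ⇒ slack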